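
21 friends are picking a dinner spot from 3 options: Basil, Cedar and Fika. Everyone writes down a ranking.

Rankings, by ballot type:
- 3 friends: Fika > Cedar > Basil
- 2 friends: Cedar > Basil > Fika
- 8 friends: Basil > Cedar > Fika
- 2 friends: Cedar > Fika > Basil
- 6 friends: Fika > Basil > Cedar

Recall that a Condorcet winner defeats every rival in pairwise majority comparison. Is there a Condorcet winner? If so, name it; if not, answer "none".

none

Head-to-head results (21 friends):
Basil vs Cedar: Basil, 14–7.
Basil vs Fika: Fika, 11–10.
Cedar–Fika: Cedar 12–9.
No restaurant is unbeaten: Basil loses to Fika; Cedar loses to Basil; Fika loses to Cedar. In particular Basil > Cedar > Fika > Basil is a majority cycle — no Condorcet winner exists.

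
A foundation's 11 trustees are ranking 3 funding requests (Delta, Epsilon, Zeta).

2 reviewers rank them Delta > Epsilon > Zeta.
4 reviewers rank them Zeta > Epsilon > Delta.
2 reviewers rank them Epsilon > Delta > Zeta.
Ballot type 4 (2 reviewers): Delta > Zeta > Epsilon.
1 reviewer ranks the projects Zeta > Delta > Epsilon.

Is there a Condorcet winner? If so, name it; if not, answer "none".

Pairwise majorities:
Delta–Epsilon: Epsilon 6–5.
Delta vs Zeta: Delta preferred on 2+2+2 = 6 ballots; Delta wins 6–5.
Epsilon vs Zeta: Zeta, 7–4.
No project is unbeaten: Delta loses to Epsilon; Epsilon loses to Zeta; Zeta loses to Delta. In particular Delta > Zeta > Epsilon > Delta is a majority cycle — no Condorcet winner exists.

none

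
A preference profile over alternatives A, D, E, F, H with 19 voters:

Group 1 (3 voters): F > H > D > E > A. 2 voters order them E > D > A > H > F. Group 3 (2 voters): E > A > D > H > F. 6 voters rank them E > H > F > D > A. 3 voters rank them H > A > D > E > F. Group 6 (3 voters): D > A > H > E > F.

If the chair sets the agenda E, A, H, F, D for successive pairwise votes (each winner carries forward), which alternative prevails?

Round 1: E vs A — 13–6, E advances.
Round 2: E vs H — 10–9, E advances.
Round 3: E vs F — 16–3, E advances.
Round 4: E vs D — 10–9, E advances.
E survives the agenda.

E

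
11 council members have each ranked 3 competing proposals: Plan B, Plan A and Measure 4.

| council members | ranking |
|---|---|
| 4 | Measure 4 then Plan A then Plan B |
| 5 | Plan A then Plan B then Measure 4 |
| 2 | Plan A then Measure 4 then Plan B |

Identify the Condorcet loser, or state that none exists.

Plan B

Pairwise majorities:
Plan B–Plan A: Plan A 11–0.
Plan B vs Measure 4: Measure 4, 6–5.
Plan A vs Measure 4: Plan A is ranked higher on 5+2 = 7 ballots, Measure 4 on 4. Plan A wins 7–4.
Plan B is beaten in every head-to-head and is the Condorcet loser.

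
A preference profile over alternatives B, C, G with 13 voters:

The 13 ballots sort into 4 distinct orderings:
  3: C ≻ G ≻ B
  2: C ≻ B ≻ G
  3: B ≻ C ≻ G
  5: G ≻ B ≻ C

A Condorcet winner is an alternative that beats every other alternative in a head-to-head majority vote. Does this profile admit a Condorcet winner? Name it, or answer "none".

Check each pair by majority over 13 ballots:
B vs C: 3+5 = 8 for B, 5 for C — B by 8–5.
B vs G: B is ranked higher on 2+3 = 5 ballots, G on 8. G wins 8–5.
C vs G: 3+2+3 = 8 for C, 5 for G — C by 8–5.
Each alternative drops at least one matchup (B loses to G; C loses to B; G loses to C); the cycle B → C → G → B rules out a Condorcet winner.

none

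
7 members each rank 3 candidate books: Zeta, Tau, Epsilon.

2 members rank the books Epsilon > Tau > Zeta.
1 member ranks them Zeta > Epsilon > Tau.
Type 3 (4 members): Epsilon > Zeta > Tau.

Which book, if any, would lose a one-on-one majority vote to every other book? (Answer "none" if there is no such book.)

Tau

Pairwise majorities:
Zeta vs Tau: Zeta is ranked higher on 1+4 = 5 ballots, Tau on 2. Zeta wins 5–2.
Zeta–Epsilon: Epsilon 6–1.
Tau vs Epsilon: Epsilon wins 7–0.
Only Tau has no wins; Tau is the Condorcet loser.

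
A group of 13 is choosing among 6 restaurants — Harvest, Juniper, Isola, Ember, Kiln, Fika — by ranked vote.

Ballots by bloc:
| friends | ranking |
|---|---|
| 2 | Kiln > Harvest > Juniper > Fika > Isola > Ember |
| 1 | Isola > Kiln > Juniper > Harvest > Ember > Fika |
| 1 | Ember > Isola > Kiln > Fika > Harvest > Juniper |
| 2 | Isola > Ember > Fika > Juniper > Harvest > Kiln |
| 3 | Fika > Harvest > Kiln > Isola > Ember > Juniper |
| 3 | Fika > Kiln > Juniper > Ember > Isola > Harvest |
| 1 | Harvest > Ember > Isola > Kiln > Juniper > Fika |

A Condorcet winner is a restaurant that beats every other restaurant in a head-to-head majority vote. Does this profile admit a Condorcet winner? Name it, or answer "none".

Fika

Check each pair by majority over 13 ballots:
Harvest vs Juniper: Harvest wins 7–6.
Harvest–Isola: Isola 7–6.
Harvest vs Ember: Harvest, 7–6.
Harvest–Kiln: Kiln 7–6.
Harvest vs Fika: Fika, 9–4.
Juniper–Isola: Isola 8–5.
Juniper vs Ember: Ember, 7–6.
Juniper vs Kiln: Kiln, 11–2.
Juniper vs Fika: Fika, 9–4.
Isola vs Ember: Isola wins 8–5.
Isola–Kiln: Kiln 8–5.
Isola vs Fika: Fika wins 8–5.
Ember vs Kiln: Kiln, 9–4.
Ember vs Fika: Fika wins 8–5.
Kiln–Fika: Fika 8–5.
Fika beats each of Harvest, Juniper, Isola, Ember, Kiln — Fika is the Condorcet winner.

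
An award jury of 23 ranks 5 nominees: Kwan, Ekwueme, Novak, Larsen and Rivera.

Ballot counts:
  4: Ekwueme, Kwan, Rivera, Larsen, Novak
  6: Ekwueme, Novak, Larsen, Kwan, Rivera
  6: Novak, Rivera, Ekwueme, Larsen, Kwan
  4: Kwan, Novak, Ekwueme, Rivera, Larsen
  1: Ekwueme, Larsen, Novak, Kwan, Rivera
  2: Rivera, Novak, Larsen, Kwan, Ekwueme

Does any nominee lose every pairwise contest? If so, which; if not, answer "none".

Head-to-head results (23 jurors):
Kwan–Ekwueme: Ekwueme 17–6.
Kwan vs Novak: Kwan preferred on 4+4 = 8 ballots; Novak wins 15–8.
Kwan vs Larsen: Kwan is ranked higher on 4+4 = 8 ballots, Larsen on 15. Larsen wins 15–8.
Kwan vs Rivera: Kwan preferred on 4+6+4+1 = 15 ballots; Kwan wins 15–8.
Ekwueme vs Novak: 4+6+1 = 11 for Ekwueme, 12 for Novak — Novak by 12–11.
Ekwueme vs Larsen: Ekwueme wins 21–2.
Ekwueme vs Rivera: Ekwueme preferred on 4+6+4+1 = 15 ballots; Ekwueme wins 15–8.
Novak vs Larsen: Novak preferred on 6+6+4+2 = 18 ballots; Novak wins 18–5.
Novak vs Rivera: Novak preferred on 6+6+4+1 = 17 ballots; Novak wins 17–6.
Larsen vs Rivera: Rivera wins 16–7.
Each nominee has at least one pairwise win (Kwan beats Rivera; Ekwueme beats Kwan; Novak beats Kwan; Larsen beats Kwan; Rivera beats Larsen) — no Condorcet loser.

none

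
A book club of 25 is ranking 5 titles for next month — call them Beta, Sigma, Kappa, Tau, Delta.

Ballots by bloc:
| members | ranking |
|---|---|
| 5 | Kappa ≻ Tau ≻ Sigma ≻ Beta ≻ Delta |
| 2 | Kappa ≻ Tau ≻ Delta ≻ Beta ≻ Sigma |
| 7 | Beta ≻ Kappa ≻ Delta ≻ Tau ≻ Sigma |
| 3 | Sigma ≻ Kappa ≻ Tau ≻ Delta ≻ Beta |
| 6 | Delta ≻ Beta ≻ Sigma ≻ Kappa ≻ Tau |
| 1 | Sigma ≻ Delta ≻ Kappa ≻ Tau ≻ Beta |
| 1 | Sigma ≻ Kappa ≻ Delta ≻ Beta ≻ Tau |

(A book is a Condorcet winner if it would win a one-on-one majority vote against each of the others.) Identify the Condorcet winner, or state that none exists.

Check each pair by majority over 25 ballots:
Beta vs Sigma: Beta, 15–10.
Beta–Kappa: Beta 13–12.
Beta vs Tau: Beta wins 14–11.
Beta vs Delta: Delta, 13–12.
Sigma vs Kappa: Kappa wins 14–11.
Sigma–Tau: Tau 14–11.
Sigma vs Delta: Delta wins 15–10.
Kappa vs Tau: Kappa wins 25–0.
Kappa–Delta: Kappa 18–7.
Tau vs Delta: Delta, 15–10.
No book is unbeaten: Beta loses to Delta; Sigma loses to Beta; Kappa loses to Beta; Tau loses to Beta; Delta loses to Kappa. In particular Beta → Kappa → Delta → Beta is a majority cycle — no Condorcet winner exists.

none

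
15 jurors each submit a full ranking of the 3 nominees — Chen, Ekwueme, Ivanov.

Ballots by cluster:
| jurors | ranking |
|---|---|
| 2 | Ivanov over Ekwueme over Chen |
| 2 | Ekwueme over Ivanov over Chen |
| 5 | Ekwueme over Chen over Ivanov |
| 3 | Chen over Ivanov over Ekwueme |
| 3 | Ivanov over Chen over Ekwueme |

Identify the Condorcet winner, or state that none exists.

Pairwise majorities:
Chen vs Ekwueme: Ekwueme, 9–6.
Chen vs Ivanov: 8 to 7, Chen.
Ekwueme vs Ivanov: Ekwueme preferred on 2+5 = 7 ballots; Ivanov wins 8–7.
Every nominee loses at least once (Chen loses to Ekwueme; Ekwueme loses to Ivanov; Ivanov loses to Chen). The majority relation contains the cycle Chen > Ivanov > Ekwueme > Chen, so there is no Condorcet winner.

none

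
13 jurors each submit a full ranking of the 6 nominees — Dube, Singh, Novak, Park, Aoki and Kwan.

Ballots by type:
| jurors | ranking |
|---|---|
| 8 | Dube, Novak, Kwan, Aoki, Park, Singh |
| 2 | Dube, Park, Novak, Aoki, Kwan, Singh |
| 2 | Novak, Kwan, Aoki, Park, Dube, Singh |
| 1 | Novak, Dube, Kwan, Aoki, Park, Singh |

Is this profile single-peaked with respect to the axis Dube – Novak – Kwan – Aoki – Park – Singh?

no

Axis positions: Dube=1, Novak=2, Kwan=3, Aoki=4, Park=5, Singh=6.
Type 1 (peak Dube at position 1): ranking walks positions 1-2-3-4-5-6, expanding outward from the peak — single-peaked.
Type 2: ranking walks positions 1-5-2-4-3-6; Park is ranked above Novak even though Novak lies between Park and the peak Dube on the axis — preferences dip and rise again. Not single-peaked.
Type 3 (peak Novak at position 2): ranking walks positions 2-3-4-5-1-6, expanding outward from the peak — single-peaked.
Type 4 (peak Novak at position 2): ranking walks positions 2-1-3-4-5-6, expanding outward from the peak — single-peaked.
Type 2 violates single-peakedness, so the profile is not single-peaked on this axis.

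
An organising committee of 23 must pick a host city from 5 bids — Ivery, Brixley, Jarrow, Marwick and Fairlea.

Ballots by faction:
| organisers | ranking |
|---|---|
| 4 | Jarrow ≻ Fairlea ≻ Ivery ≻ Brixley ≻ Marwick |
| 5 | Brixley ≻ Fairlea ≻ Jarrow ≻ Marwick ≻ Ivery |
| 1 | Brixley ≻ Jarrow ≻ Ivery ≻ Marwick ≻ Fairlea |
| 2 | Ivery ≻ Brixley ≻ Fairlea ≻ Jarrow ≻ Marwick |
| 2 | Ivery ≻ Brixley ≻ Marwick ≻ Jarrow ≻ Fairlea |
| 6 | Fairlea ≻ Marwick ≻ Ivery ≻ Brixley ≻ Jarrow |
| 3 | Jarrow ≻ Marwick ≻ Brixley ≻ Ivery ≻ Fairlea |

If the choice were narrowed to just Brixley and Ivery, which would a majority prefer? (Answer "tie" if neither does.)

Ballots ranking Brixley above Ivery: 5 + 1 + 3 = 9.
Ballots ranking Ivery above Brixley: 23 − 9 = 14.
Ivery wins the head-to-head 14–9.

Ivery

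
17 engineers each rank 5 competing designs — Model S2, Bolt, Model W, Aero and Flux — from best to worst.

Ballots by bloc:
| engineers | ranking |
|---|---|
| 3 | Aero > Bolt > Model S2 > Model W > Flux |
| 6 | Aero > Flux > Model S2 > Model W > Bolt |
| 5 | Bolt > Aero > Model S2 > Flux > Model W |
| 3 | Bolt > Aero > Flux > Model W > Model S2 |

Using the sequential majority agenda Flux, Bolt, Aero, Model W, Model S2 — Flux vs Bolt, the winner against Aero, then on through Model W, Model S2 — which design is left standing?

Round 1: Flux vs Bolt — 6–11, Bolt advances.
Round 2: Bolt vs Aero — 8–9, Aero advances.
Round 3: Aero vs Model W — 17–0, Aero advances.
Round 4: Aero vs Model S2 — 17–0, Aero advances.
The agenda winner is Aero.

Aero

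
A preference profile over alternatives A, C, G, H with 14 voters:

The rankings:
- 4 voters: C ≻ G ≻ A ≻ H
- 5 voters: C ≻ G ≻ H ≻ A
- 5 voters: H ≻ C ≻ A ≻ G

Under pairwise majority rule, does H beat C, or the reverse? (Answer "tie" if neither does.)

Ballots ranking H above C: 5.
Ballots ranking C above H: 14 − 5 = 9.
C wins the head-to-head 9–5.

C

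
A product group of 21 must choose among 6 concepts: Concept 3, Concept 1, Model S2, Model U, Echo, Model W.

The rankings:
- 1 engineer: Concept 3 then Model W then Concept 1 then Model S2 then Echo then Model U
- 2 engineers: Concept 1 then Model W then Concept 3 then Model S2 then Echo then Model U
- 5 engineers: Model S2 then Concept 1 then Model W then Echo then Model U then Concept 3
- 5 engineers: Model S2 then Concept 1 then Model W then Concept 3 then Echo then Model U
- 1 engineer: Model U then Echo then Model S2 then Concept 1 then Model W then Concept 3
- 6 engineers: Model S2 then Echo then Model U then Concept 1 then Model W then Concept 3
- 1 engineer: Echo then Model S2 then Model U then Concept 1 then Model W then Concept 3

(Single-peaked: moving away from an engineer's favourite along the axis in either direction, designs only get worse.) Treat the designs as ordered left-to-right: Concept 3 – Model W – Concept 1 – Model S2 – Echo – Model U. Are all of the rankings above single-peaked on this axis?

Axis positions: Concept 3=1, Model W=2, Concept 1=3, Model S2=4, Echo=5, Model U=6.
Type 1 (peak Concept 3 at position 1): ranking walks positions 1-2-3-4-5-6, expanding outward from the peak — single-peaked.
Type 2 (peak Concept 1 at position 3): ranking walks positions 3-2-1-4-5-6, expanding outward from the peak — single-peaked.
Type 3 (peak Model S2 at position 4): ranking walks positions 4-3-2-5-6-1, expanding outward from the peak — single-peaked.
Type 4 (peak Model S2 at position 4): ranking walks positions 4-3-2-1-5-6, expanding outward from the peak — single-peaked.
Type 5 (peak Model U at position 6): ranking walks positions 6-5-4-3-2-1, expanding outward from the peak — single-peaked.
Type 6 (peak Model S2 at position 4): ranking walks positions 4-5-6-3-2-1, expanding outward from the peak — single-peaked.
Type 7 (peak Echo at position 5): ranking walks positions 5-4-6-3-2-1, expanding outward from the peak — single-peaked.
Every ranking is single-peaked on this axis.

yes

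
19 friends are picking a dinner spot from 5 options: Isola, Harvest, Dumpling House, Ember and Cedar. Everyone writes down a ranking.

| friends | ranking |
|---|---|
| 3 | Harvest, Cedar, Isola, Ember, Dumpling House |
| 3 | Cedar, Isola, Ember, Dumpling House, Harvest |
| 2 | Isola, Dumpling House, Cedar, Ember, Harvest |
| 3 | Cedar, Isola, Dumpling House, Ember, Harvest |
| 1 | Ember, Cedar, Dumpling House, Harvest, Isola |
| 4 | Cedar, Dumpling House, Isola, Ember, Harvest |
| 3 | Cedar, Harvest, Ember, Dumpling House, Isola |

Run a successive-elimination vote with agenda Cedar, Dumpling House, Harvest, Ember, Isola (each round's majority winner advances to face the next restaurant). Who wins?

Cedar

Round 1: Cedar vs Dumpling House — 17–2, Cedar advances.
Round 2: Cedar vs Harvest — 16–3, Cedar advances.
Round 3: Cedar vs Ember — 18–1, Cedar advances.
Round 4: Cedar vs Isola — 17–2, Cedar advances.
The agenda winner is Cedar.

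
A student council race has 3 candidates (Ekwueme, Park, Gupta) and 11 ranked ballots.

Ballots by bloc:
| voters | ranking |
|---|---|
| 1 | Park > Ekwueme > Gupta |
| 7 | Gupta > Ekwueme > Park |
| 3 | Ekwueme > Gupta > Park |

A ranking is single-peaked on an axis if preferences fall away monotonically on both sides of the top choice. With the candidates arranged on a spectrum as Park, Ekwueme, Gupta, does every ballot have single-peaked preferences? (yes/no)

yes

Axis positions: Park=1, Ekwueme=2, Gupta=3.
Bloc 1 (peak Park at position 1): ranking walks positions 1-2-3, expanding outward from the peak — single-peaked.
Bloc 2 (peak Gupta at position 3): ranking walks positions 3-2-1, expanding outward from the peak — single-peaked.
Bloc 3 (peak Ekwueme at position 2): ranking walks positions 2-3-1, expanding outward from the peak — single-peaked.
Every ranking is single-peaked on this axis.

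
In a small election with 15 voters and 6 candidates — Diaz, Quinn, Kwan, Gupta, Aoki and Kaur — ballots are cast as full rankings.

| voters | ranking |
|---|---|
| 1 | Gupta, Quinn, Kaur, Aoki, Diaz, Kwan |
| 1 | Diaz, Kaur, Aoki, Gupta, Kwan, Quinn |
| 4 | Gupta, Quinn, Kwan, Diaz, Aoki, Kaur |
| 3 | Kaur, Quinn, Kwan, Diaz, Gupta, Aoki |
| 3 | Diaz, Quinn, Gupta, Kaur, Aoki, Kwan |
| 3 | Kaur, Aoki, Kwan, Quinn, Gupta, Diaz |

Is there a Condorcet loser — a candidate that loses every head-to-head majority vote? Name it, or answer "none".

Head-to-head results (15 voters):
Diaz vs Quinn: 1+3 = 4 for Diaz, 11 for Quinn — Quinn by 11–4.
Diaz vs Kwan: Kwan wins 10–5.
Diaz vs Gupta: Diaz is ranked higher on 1+3+3 = 7 ballots, Gupta on 8. Gupta wins 8–7.
Diaz vs Aoki: Diaz preferred on 1+4+3+3 = 11 ballots; Diaz wins 11–4.
Diaz–Kaur: Diaz 8–7.
Quinn vs Kwan: Quinn is ranked higher on 1+4+3+3 = 11 ballots, Kwan on 4. Quinn wins 11–4.
Quinn vs Gupta: Quinn preferred on 3+3+3 = 9 ballots; Quinn wins 9–6.
Quinn vs Aoki: Quinn wins 11–4.
Quinn vs Kaur: 8 to 7, Quinn.
Kwan vs Gupta: 6 to 9, Gupta.
Kwan vs Aoki: Aoki wins 8–7.
Kwan vs Kaur: 4 to 11, Kaur.
Gupta vs Aoki: Gupta wins 11–4.
Gupta vs Kaur: Gupta, 8–7.
Aoki vs Kaur: Kaur, 11–4.
No candidate is winless: Diaz beats Aoki; Quinn beats Diaz; Kwan beats Diaz; Gupta beats Diaz; Aoki beats Kwan; Kaur beats Kwan. There is no Condorcet loser.

none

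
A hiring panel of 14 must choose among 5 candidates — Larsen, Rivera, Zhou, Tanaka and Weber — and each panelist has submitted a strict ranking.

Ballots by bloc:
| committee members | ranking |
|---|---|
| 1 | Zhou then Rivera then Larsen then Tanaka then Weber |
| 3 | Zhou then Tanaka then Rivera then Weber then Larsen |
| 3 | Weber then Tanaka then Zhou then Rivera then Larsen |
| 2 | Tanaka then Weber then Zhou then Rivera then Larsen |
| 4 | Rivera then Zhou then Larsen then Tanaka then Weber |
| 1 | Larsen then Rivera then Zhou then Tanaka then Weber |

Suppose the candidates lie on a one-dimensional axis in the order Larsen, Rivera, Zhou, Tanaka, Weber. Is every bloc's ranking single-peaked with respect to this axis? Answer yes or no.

Axis positions: Larsen=1, Rivera=2, Zhou=3, Tanaka=4, Weber=5.
Bloc 1 (peak Zhou at position 3): ranking walks positions 3-2-1-4-5, expanding outward from the peak — single-peaked.
Bloc 2 (peak Zhou at position 3): ranking walks positions 3-4-2-5-1, expanding outward from the peak — single-peaked.
Bloc 3 (peak Weber at position 5): ranking walks positions 5-4-3-2-1, expanding outward from the peak — single-peaked.
Bloc 4 (peak Tanaka at position 4): ranking walks positions 4-5-3-2-1, expanding outward from the peak — single-peaked.
Bloc 5 (peak Rivera at position 2): ranking walks positions 2-3-1-4-5, expanding outward from the peak — single-peaked.
Bloc 6 (peak Larsen at position 1): ranking walks positions 1-2-3-4-5, expanding outward from the peak — single-peaked.
Every ranking is single-peaked on this axis.

yes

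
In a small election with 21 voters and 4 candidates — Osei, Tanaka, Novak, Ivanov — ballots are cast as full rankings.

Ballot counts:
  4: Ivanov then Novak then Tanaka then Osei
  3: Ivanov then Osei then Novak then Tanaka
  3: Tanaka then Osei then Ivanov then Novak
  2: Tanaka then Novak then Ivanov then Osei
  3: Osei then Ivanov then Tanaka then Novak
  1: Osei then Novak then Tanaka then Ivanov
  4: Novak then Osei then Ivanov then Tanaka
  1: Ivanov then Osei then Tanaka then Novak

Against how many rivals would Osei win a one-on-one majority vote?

3

Osei against each rival (21 voters):
Osei vs Tanaka: Osei wins 12–9.
Osei vs Novak: Osei, 11–10.
Osei vs Ivanov: Osei preferred on 3+3+1+4 = 11 ballots; Osei wins 11–10.
Osei beats Tanaka, Novak, Ivanov — 3 pairwise wins.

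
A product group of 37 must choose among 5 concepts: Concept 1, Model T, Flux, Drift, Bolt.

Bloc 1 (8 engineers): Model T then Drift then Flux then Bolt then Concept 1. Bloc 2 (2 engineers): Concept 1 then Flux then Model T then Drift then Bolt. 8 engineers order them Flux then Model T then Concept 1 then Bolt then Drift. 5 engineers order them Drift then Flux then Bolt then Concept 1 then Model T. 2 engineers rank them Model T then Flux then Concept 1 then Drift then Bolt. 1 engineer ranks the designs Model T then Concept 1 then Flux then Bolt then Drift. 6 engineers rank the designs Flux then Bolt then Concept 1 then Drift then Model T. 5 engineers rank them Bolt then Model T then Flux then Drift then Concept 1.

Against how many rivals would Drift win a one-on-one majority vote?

Drift against each rival (37 engineers):
Drift–Concept 1: Concept 1 19–18.
Drift vs Model T: Drift preferred on 5+6 = 11 ballots; Model T wins 26–11.
Drift vs Flux: Flux, 24–13.
Drift vs Bolt: 8+2+5+2 = 17 for Drift, 20 for Bolt — Bolt by 20–17.
Drift beats no one; loses to Concept 1, Model T, Flux, Bolt — 0 pairwise wins.

0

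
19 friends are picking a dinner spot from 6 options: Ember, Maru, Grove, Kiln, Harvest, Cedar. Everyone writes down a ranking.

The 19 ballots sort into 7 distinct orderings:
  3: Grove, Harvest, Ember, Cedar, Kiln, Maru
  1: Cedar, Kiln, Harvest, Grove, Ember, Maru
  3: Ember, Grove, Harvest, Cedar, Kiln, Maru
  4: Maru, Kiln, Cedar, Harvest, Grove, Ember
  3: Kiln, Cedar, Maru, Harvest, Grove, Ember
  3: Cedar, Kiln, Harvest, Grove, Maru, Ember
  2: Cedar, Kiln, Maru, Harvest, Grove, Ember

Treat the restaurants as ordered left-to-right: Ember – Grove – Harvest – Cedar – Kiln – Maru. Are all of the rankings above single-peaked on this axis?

Axis positions: Ember=1, Grove=2, Harvest=3, Cedar=4, Kiln=5, Maru=6.
Faction 1 (peak Grove at position 2): ranking walks positions 2-3-1-4-5-6, expanding outward from the peak — single-peaked.
Faction 2 (peak Cedar at position 4): ranking walks positions 4-5-3-2-1-6, expanding outward from the peak — single-peaked.
Faction 3 (peak Ember at position 1): ranking walks positions 1-2-3-4-5-6, expanding outward from the peak — single-peaked.
Faction 4 (peak Maru at position 6): ranking walks positions 6-5-4-3-2-1, expanding outward from the peak — single-peaked.
Faction 5 (peak Kiln at position 5): ranking walks positions 5-4-6-3-2-1, expanding outward from the peak — single-peaked.
Faction 6 (peak Cedar at position 4): ranking walks positions 4-5-3-2-6-1, expanding outward from the peak — single-peaked.
Faction 7 (peak Cedar at position 4): ranking walks positions 4-5-6-3-2-1, expanding outward from the peak — single-peaked.
Every ranking is single-peaked on this axis.

yes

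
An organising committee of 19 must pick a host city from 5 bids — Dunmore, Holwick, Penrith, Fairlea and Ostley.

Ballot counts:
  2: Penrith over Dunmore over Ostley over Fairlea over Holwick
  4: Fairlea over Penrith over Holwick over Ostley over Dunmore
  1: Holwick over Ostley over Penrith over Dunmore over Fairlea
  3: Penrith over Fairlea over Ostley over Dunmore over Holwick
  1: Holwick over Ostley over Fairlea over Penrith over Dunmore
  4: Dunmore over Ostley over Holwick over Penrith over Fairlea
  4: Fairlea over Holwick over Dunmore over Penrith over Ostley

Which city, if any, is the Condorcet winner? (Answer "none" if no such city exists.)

Head-to-head results (19 organisers):
Dunmore vs Holwick: Holwick, 10–9.
Dunmore vs Penrith: Penrith, 11–8.
Dunmore vs Fairlea: Fairlea wins 12–7.
Dunmore vs Ostley: Dunmore, 10–9.
Holwick vs Penrith: Holwick, 10–9.
Holwick vs Fairlea: Fairlea, 13–6.
Holwick vs Ostley: Holwick wins 10–9.
Penrith–Fairlea: Penrith 10–9.
Penrith–Ostley: Penrith 13–6.
Fairlea vs Ostley: Fairlea wins 11–8.
Every city loses at least once (Dunmore loses to Holwick; Holwick loses to Fairlea; Penrith loses to Holwick; Fairlea loses to Penrith; Ostley loses to Dunmore). The majority relation contains the cycle Holwick beats Penrith beats Fairlea beats Holwick, so there is no Condorcet winner.

none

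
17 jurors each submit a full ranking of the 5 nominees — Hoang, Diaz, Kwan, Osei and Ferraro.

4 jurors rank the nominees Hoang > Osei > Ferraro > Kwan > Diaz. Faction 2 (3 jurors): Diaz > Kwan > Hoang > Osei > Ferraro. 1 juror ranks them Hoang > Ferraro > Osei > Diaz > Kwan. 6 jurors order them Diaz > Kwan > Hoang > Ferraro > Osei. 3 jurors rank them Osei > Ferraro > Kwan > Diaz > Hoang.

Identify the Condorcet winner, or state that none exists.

Diaz

Head-to-head results (17 jurors):
Hoang vs Diaz: 5 to 12, Diaz.
Hoang vs Kwan: 4+1 = 5 for Hoang, 12 for Kwan — Kwan by 12–5.
Hoang vs Osei: 14 to 3, Hoang.
Hoang vs Ferraro: Hoang is ranked higher on 4+3+1+6 = 14 ballots, Ferraro on 3. Hoang wins 14–3.
Diaz vs Kwan: 10 to 7, Diaz.
Diaz vs Osei: Diaz is ranked higher on 3+6 = 9 ballots, Osei on 8. Diaz wins 9–8.
Diaz vs Ferraro: Diaz preferred on 3+6 = 9 ballots; Diaz wins 9–8.
Kwan vs Osei: Kwan is ranked higher on 3+6 = 9 ballots, Osei on 8. Kwan wins 9–8.
Kwan vs Ferraro: 9 to 8, Kwan.
Osei vs Ferraro: 4+3+3 = 10 for Osei, 7 for Ferraro — Osei by 10–7.
Diaz beats each of Hoang, Kwan, Osei, Ferraro — Diaz is the Condorcet winner.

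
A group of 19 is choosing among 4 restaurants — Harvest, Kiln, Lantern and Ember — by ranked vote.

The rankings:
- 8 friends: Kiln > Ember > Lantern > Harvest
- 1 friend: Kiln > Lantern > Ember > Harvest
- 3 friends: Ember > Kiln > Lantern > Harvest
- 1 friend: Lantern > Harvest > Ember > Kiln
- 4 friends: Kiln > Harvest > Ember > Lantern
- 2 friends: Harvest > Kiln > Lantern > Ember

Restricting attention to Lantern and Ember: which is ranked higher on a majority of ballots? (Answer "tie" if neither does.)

Ember

Ballots ranking Lantern above Ember: 1 + 1 + 2 = 4.
Ballots ranking Ember above Lantern: 19 − 4 = 15.
Ember wins the head-to-head 15–4.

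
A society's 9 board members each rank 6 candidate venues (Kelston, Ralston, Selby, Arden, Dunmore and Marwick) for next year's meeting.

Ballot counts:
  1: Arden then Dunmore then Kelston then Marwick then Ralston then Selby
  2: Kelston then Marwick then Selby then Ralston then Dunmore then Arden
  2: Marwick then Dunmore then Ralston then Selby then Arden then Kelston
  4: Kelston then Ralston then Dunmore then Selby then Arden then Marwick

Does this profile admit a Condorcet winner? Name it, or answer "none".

Head-to-head results (9 organisers):
Kelston vs Ralston: Kelston wins 7–2.
Kelston vs Selby: Kelston, 7–2.
Kelston–Arden: Kelston 6–3.
Kelston vs Dunmore: Kelston wins 6–3.
Kelston vs Marwick: Kelston wins 7–2.
Ralston vs Selby: Ralston wins 7–2.
Ralston–Arden: Ralston 8–1.
Ralston vs Dunmore: Ralston, 6–3.
Ralston vs Marwick: Marwick wins 5–4.
Selby–Arden: Selby 8–1.
Selby–Dunmore: Dunmore 7–2.
Selby vs Marwick: Marwick wins 5–4.
Arden vs Dunmore: Dunmore wins 8–1.
Arden–Marwick: Arden 5–4.
Dunmore vs Marwick: Dunmore, 5–4.
Only Kelston has no losses; Kelston is the Condorcet winner.

Kelston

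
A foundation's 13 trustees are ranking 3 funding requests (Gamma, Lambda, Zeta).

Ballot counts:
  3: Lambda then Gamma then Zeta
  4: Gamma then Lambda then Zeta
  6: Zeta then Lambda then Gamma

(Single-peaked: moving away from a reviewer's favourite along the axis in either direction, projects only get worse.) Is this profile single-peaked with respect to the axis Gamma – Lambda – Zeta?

yes

Axis positions: Gamma=1, Lambda=2, Zeta=3.
Type 1 (peak Lambda at position 2): ranking walks positions 2-1-3, expanding outward from the peak — single-peaked.
Type 2 (peak Gamma at position 1): ranking walks positions 1-2-3, expanding outward from the peak — single-peaked.
Type 3 (peak Zeta at position 3): ranking walks positions 3-2-1, expanding outward from the peak — single-peaked.
Every ranking is single-peaked on this axis.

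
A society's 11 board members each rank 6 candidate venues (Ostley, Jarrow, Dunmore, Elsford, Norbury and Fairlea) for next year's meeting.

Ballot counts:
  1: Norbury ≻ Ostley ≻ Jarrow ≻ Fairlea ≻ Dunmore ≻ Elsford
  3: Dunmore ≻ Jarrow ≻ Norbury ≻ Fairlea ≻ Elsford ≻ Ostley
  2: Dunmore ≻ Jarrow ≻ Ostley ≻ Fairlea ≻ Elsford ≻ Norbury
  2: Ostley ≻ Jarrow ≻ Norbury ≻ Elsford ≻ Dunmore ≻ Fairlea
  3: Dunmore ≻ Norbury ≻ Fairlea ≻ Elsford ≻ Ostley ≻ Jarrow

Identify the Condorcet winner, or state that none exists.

Pairwise majorities:
Ostley vs Jarrow: Ostley wins 6–5.
Ostley vs Dunmore: Dunmore wins 8–3.
Ostley vs Elsford: Elsford, 6–5.
Ostley–Norbury: Norbury 7–4.
Ostley–Fairlea: Fairlea 6–5.
Jarrow–Dunmore: Dunmore 8–3.
Jarrow vs Elsford: Jarrow wins 8–3.
Jarrow–Norbury: Jarrow 7–4.
Jarrow vs Fairlea: Jarrow wins 8–3.
Dunmore vs Elsford: Dunmore wins 9–2.
Dunmore–Norbury: Dunmore 8–3.
Dunmore vs Fairlea: Dunmore wins 10–1.
Elsford vs Norbury: Norbury, 9–2.
Elsford vs Fairlea: Fairlea, 9–2.
Norbury vs Fairlea: Norbury, 9–2.
Dunmore wins every pairwise contest, so Dunmore is the Condorcet winner.

Dunmore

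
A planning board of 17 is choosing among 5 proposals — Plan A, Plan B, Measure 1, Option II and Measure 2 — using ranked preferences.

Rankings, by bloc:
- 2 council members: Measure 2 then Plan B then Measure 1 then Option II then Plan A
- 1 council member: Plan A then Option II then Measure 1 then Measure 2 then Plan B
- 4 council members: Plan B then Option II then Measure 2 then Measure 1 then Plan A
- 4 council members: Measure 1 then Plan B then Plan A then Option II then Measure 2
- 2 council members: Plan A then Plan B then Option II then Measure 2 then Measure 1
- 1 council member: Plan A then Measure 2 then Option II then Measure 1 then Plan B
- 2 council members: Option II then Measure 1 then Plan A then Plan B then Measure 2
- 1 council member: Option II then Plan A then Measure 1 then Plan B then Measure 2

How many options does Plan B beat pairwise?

Plan B against each rival (17 council members):
Plan B vs Plan A: Plan B, 10–7.
Plan B vs Measure 1: Measure 1, 9–8.
Plan B vs Option II: 2+4+4+2 = 12 for Plan B, 5 for Option II — Plan B by 12–5.
Plan B vs Measure 2: Plan B wins 13–4.
Plan B beats Plan A, Option II, Measure 2; loses to Measure 1 — 3 pairwise wins.

3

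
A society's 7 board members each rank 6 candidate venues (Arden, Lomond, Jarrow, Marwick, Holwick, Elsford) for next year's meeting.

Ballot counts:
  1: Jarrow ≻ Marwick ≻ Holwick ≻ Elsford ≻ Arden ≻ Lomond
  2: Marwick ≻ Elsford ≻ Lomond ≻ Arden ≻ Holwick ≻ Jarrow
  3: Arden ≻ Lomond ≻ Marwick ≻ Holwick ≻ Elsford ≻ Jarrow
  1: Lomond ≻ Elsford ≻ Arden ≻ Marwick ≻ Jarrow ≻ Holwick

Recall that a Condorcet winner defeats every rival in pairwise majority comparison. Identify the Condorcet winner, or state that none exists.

none

Pairwise majorities:
Arden vs Lomond: 1+3 = 4 for Arden, 3 for Lomond — Arden by 4–3.
Arden vs Jarrow: Arden is ranked higher on 2+3+1 = 6 ballots, Jarrow on 1. Arden wins 6–1.
Arden vs Marwick: Arden preferred on 3+1 = 4 ballots; Arden wins 4–3.
Arden vs Holwick: Arden preferred on 2+3+1 = 6 ballots; Arden wins 6–1.
Arden vs Elsford: Arden is ranked higher on 3 ballots, Elsford on 4. Elsford wins 4–3.
Lomond vs Jarrow: 2+3+1 = 6 for Lomond, 1 for Jarrow — Lomond by 6–1.
Lomond vs Marwick: 3+1 = 4 for Lomond, 3 for Marwick — Lomond by 4–3.
Lomond vs Holwick: Lomond preferred on 2+3+1 = 6 ballots; Lomond wins 6–1.
Lomond vs Elsford: 3+1 = 4 for Lomond, 3 for Elsford — Lomond by 4–3.
Jarrow vs Marwick: Jarrow preferred on 1 ballot; Marwick wins 6–1.
Jarrow vs Holwick: Jarrow preferred on 1+1 = 2 ballots; Holwick wins 5–2.
Jarrow vs Elsford: Jarrow is ranked higher on 1 ballot, Elsford on 6. Elsford wins 6–1.
Marwick vs Holwick: Marwick is ranked higher on 1+2+3+1 = 7 ballots, Holwick on 0. Marwick wins 7–0.
Marwick vs Elsford: Marwick preferred on 1+2+3 = 6 ballots; Marwick wins 6–1.
Holwick vs Elsford: 4 to 3, Holwick.
Each city drops at least one matchup (Arden loses to Elsford; Lomond loses to Arden; Jarrow loses to Arden; Marwick loses to Arden; Holwick loses to Arden; Elsford loses to Lomond); the cycle Arden → Lomond → Elsford → Arden rules out a Condorcet winner.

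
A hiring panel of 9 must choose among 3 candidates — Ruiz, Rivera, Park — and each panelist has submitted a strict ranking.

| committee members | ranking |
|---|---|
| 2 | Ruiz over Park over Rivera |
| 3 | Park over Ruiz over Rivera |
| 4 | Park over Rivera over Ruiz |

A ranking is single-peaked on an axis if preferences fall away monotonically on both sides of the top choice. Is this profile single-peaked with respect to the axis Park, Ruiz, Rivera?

Axis positions: Park=1, Ruiz=2, Rivera=3.
Ballot type 1 (peak Ruiz at position 2): ranking walks positions 2-1-3, expanding outward from the peak — single-peaked.
Ballot type 2 (peak Park at position 1): ranking walks positions 1-2-3, expanding outward from the peak — single-peaked.
Ballot type 3: ranking walks positions 1-3-2; Rivera is ranked above Ruiz even though Ruiz lies between Rivera and the peak Park on the axis — preferences dip and rise again. Not single-peaked.
Ballot type 3 violates single-peakedness, so the profile is not single-peaked on this axis.

no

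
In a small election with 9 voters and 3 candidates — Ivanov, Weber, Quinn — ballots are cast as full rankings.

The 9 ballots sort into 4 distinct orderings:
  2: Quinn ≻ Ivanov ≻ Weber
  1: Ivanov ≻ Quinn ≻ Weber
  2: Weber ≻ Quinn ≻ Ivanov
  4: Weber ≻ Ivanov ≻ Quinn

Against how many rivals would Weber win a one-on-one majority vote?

2

Weber against each rival (9 voters):
Weber vs Ivanov: Weber is ranked higher on 2+4 = 6 ballots, Ivanov on 3. Weber wins 6–3.
Weber vs Quinn: 2+4 = 6 for Weber, 3 for Quinn — Weber by 6–3.
Weber beats Ivanov, Quinn — 2 pairwise wins.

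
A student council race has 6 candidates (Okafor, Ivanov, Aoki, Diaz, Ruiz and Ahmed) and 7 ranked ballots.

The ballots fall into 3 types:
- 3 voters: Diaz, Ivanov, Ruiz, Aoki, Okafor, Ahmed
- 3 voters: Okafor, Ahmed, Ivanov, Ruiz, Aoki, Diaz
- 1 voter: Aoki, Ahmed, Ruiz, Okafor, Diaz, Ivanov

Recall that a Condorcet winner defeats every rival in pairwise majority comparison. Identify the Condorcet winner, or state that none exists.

Check each pair by majority over 7 ballots:
Okafor vs Ivanov: Okafor wins 4–3.
Okafor–Aoki: Aoki 4–3.
Okafor vs Diaz: Okafor, 4–3.
Okafor–Ruiz: Ruiz 4–3.
Okafor vs Ahmed: Okafor is ranked higher on 3+3 = 6 ballots, Ahmed on 1. Okafor wins 6–1.
Ivanov–Aoki: Ivanov 6–1.
Ivanov vs Diaz: 3 for Ivanov, 4 for Diaz — Diaz by 4–3.
Ivanov vs Ruiz: Ivanov is ranked higher on 3+3 = 6 ballots, Ruiz on 1. Ivanov wins 6–1.
Ivanov vs Ahmed: Ahmed, 4–3.
Aoki vs Diaz: 3+1 = 4 for Aoki, 3 for Diaz — Aoki by 4–3.
Aoki vs Ruiz: 1 to 6, Ruiz.
Aoki vs Ahmed: Aoki wins 4–3.
Diaz–Ruiz: Ruiz 4–3.
Diaz vs Ahmed: Ahmed wins 4–3.
Ruiz vs Ahmed: Ahmed, 4–3.
No candidate is unbeaten: Okafor loses to Aoki; Ivanov loses to Okafor; Aoki loses to Ivanov; Diaz loses to Okafor; Ruiz loses to Ivanov; Ahmed loses to Okafor. In particular Okafor → Ivanov → Aoki → Okafor is a majority cycle — no Condorcet winner exists.

none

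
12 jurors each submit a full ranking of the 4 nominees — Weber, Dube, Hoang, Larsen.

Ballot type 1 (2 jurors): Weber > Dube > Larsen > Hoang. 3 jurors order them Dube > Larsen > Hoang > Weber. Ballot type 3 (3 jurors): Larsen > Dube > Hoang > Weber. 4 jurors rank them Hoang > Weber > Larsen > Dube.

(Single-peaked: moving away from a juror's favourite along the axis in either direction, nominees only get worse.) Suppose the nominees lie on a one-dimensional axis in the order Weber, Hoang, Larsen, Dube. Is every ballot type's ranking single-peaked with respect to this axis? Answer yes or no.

no

Axis positions: Weber=1, Hoang=2, Larsen=3, Dube=4.
Ballot type 1: ranking walks positions 1-4-3-2; Dube is ranked above Hoang even though Hoang lies between Dube and the peak Weber on the axis — preferences dip and rise again. Not single-peaked.
Ballot type 2 (peak Dube at position 4): ranking walks positions 4-3-2-1, expanding outward from the peak — single-peaked.
Ballot type 3 (peak Larsen at position 3): ranking walks positions 3-4-2-1, expanding outward from the peak — single-peaked.
Ballot type 4 (peak Hoang at position 2): ranking walks positions 2-1-3-4, expanding outward from the peak — single-peaked.
Ballot type 1 violates single-peakedness, so the profile is not single-peaked on this axis.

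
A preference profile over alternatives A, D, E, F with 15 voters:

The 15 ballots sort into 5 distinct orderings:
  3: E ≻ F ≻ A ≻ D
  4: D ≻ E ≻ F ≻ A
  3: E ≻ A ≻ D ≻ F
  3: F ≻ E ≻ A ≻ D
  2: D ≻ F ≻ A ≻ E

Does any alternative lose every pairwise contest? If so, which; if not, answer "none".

Head-to-head results (15 voters):
A vs D: 9 to 6, A.
A vs E: 2 for A, 13 for E — E by 13–2.
A vs F: F, 12–3.
D vs E: D preferred on 4+2 = 6 ballots; E wins 9–6.
D vs F: D, 9–6.
E vs F: E preferred on 3+4+3 = 10 ballots; E wins 10–5.
Every alternative wins at least one matchup (A beats D; D beats F; E beats A; F beats A), so there is no Condorcet loser.

none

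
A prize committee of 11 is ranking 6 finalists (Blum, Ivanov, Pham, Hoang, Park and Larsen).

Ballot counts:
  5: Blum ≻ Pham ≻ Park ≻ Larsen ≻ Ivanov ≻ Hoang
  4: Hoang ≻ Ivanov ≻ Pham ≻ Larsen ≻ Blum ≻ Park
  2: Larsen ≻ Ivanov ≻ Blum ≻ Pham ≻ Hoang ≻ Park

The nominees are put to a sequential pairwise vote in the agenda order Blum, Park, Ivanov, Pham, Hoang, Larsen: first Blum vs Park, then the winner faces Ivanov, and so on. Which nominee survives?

Round 1: Blum vs Park — 11–0, Blum advances.
Round 2: Blum vs Ivanov — 5–6, Ivanov advances.
Round 3: Ivanov vs Pham — 6–5, Ivanov advances.
Round 4: Ivanov vs Hoang — 7–4, Ivanov advances.
Round 5: Ivanov vs Larsen — 4–7, Larsen advances.
The agenda winner is Larsen.

Larsen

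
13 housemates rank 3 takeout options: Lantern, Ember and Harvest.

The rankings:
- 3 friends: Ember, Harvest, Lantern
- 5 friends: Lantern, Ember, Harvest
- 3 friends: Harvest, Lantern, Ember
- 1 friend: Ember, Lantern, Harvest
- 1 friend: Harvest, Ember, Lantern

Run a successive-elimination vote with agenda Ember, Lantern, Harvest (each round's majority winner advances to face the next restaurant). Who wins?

Harvest

Round 1: Ember vs Lantern — 5–8, Lantern advances.
Round 2: Lantern vs Harvest — 6–7, Harvest advances.
Harvest survives the agenda.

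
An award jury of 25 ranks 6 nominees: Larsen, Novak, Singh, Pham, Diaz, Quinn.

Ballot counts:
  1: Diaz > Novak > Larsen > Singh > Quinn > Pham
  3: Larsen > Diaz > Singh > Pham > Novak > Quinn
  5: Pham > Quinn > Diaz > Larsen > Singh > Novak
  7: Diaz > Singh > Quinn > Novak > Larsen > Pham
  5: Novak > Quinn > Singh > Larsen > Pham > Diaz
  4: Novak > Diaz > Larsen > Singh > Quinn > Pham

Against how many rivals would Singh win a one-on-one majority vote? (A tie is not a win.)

Singh against each rival (25 jurors):
Singh–Larsen: Larsen 13–12.
Singh vs Novak: Singh wins 15–10.
Singh vs Pham: Singh wins 20–5.
Singh vs Diaz: 5 to 20, Diaz.
Singh vs Quinn: Singh wins 15–10.
Singh beats Novak, Pham, Quinn; loses to Larsen, Diaz — 3 pairwise wins.

3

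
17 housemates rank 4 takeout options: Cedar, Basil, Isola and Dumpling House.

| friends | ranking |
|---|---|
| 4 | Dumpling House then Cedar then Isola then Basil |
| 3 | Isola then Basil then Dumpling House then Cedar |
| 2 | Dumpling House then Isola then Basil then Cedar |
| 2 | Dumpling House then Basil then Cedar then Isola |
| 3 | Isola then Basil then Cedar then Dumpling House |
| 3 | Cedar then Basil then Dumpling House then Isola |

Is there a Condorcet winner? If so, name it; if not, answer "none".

Check each pair by majority over 17 ballots:
Cedar vs Basil: Basil, 10–7.
Cedar vs Isola: Cedar wins 9–8.
Cedar vs Dumpling House: Dumpling House wins 11–6.
Basil vs Isola: Isola wins 12–5.
Basil vs Dumpling House: 9 to 8, Basil.
Isola vs Dumpling House: Isola is ranked higher on 3+3 = 6 ballots, Dumpling House on 11. Dumpling House wins 11–6.
Every restaurant loses at least once (Cedar loses to Basil; Basil loses to Isola; Isola loses to Cedar; Dumpling House loses to Basil). The majority relation contains the cycle Cedar beats Isola beats Basil beats Cedar, so there is no Condorcet winner.

none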